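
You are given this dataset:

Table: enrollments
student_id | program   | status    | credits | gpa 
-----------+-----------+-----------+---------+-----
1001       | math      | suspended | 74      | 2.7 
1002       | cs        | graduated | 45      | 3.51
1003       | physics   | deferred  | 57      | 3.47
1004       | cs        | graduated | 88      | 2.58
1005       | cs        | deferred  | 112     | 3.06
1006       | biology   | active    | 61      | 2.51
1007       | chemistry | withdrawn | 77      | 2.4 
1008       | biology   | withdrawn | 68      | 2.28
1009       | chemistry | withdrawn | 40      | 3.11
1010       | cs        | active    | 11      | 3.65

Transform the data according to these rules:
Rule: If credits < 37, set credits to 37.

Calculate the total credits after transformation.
659

Step 1: 1 records have credits < 37
Step 2: These records originally summed to 11
Step 3: After setting to minimum: 1 × 37 = 37
Step 4: Unaffected records sum: 622
Step 5: Final sum = 37 + 622 = 659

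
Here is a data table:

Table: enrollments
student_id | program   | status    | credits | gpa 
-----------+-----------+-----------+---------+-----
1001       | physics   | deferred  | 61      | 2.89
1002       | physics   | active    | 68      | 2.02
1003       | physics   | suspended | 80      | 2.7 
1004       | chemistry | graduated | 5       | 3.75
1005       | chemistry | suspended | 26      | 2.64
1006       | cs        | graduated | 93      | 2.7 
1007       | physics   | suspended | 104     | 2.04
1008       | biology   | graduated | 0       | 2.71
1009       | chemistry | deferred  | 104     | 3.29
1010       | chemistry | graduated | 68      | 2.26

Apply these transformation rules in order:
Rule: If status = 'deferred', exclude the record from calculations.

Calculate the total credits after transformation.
444

Step 1: Identify records where status = 'deferred'
Step 2: The excluded records sum to 165
Step 3: Original total credits = 609
Step 4: Remaining total = 609 - 165 = 444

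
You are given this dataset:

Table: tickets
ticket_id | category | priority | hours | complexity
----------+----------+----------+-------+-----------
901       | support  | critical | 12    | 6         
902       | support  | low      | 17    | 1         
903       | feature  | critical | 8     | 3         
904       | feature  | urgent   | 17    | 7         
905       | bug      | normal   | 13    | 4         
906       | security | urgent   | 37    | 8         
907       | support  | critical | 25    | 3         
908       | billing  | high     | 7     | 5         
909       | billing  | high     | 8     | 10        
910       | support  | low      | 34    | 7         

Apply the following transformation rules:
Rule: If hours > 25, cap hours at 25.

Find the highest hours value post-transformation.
25

Step 1: Original maximum hours = 37
Step 2: Apply cap at 25
Step 3: 2 records had hours > 25 and were capped
Step 4: Maximum after transformation = 25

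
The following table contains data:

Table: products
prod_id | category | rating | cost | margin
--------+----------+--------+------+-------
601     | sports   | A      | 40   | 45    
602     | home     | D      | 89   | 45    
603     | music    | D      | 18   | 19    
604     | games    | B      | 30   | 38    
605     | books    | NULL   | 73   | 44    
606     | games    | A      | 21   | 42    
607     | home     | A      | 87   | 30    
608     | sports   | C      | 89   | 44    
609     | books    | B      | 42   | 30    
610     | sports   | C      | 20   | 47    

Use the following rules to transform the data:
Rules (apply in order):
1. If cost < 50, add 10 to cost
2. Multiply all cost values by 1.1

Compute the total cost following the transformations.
625.9

Step 1: Apply Rule 1 - Add 10 to records with cost < 50
  - 6 records affected: 171 + (6 × 10) = 231
  - Unaffected records: 338
  - Sum after Rule 1: 569
Step 2: Apply Rule 2 - Multiply all by 1.1
  - 569 × 1.1 = 625.9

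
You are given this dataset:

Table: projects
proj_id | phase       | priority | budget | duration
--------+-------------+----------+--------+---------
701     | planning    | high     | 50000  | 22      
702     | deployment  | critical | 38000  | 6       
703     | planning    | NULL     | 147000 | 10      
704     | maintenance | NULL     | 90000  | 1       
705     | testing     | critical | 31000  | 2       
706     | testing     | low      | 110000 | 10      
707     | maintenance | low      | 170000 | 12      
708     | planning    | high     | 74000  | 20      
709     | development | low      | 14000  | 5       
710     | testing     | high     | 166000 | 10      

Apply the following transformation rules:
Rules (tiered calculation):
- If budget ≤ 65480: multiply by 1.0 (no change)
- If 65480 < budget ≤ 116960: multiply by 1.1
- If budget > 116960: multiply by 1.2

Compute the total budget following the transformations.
1014000.0

Step 1: Tier 1 (budget ≤ 65480): 4 records, sum = 133000 × 1.0 = 133000.0
Step 2: Tier 2 (65480 < budget ≤ 116960): 3 records, sum = 274000 × 1.1 = 301400.0
Step 3: Tier 3 (budget > 116960): 3 records, sum = 483000 × 1.2 = 579600.0
Step 4: Final sum = 133000.0 + 301400.0 + 579600.0 = 1014000.0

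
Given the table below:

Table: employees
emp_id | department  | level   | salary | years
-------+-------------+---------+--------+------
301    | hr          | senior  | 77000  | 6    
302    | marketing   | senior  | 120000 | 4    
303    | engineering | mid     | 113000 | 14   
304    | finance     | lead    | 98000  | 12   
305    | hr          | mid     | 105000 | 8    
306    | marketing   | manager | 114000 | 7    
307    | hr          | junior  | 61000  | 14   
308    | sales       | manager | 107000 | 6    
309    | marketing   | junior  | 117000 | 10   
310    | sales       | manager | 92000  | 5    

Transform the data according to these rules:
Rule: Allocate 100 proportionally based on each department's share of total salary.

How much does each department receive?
engineering: 11.25, finance: 9.76, hr: 24.2, marketing: 34.96, sales: 19.82

Step 1: Calculate total salary = 1004000
Step 2: Calculate each department's proportion:
  engineering: 113000/1004000 = 11.25% → 11.25
  finance: 98000/1004000 = 9.76% → 9.76
  hr: 243000/1004000 = 24.20% → 24.2
  marketing: 351000/1004000 = 34.96% → 34.96
  sales: 199000/1004000 = 19.82% → 19.82
Step 3: Verify: sum of allocations ≈ 100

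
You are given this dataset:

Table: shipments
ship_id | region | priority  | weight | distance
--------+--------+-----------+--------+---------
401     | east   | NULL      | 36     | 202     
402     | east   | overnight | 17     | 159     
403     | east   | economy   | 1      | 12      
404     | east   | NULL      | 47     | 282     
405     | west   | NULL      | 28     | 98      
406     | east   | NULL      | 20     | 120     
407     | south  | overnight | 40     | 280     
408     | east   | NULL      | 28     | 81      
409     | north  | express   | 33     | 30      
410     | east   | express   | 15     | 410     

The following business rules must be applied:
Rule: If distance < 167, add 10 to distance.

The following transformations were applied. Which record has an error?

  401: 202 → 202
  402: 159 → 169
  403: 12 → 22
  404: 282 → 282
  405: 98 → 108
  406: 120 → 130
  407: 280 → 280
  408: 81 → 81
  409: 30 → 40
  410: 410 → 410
Record 408 has an error. The correct transformed value should be 91, not 81.

Step 1: Check each record against the rule
Step 2: Record 408 has distance = 81
Step 3: Since 81 < 167, the bonus should have been applied
Step 4: Correct value = 91, but claimed value = 81
Conclusion: Record 408 has the error.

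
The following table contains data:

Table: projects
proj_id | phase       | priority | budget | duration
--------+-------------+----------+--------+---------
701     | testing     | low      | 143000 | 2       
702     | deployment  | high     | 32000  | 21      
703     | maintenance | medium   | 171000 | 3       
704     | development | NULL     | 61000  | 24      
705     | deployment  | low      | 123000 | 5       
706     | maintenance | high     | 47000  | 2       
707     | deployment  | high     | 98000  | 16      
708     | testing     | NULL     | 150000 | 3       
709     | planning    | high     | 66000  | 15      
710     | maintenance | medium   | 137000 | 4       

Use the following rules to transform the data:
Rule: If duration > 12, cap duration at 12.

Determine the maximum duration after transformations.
12

Step 1: Original maximum duration = 24
Step 2: Apply cap at 12
Step 3: 4 records had duration > 12 and were capped
Step 4: Maximum after transformation = 12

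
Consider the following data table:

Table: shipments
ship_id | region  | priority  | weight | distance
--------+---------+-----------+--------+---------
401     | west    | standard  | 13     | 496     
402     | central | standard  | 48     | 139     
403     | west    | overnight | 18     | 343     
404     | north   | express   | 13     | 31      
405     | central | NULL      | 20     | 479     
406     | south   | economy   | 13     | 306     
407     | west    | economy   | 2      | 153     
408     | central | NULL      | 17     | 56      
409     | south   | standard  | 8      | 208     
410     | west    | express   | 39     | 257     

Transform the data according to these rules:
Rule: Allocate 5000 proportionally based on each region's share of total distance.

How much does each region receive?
central: 1365.48, north: 62.8, south: 1041.33, west: 2530.39

Step 1: Calculate total distance = 2468
Step 2: Calculate each region's proportion:
  central: 674/2468 = 27.31% → 1365.48
  north: 31/2468 = 1.26% → 62.8
  south: 514/2468 = 20.83% → 1041.33
  west: 1249/2468 = 50.61% → 2530.39
Step 3: Verify: sum of allocations ≈ 5000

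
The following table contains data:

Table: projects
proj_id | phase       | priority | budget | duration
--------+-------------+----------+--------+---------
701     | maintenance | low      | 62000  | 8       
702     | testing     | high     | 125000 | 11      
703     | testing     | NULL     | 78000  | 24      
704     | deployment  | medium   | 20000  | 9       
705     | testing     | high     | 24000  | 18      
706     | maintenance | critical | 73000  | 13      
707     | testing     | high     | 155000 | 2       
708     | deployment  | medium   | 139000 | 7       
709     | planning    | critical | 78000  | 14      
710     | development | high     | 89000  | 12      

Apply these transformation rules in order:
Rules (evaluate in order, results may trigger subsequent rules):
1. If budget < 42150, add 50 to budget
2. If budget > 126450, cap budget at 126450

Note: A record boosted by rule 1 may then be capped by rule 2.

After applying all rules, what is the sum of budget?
802000

Step 1: Apply rule 1 to records with budget < 42150
  - 2 records get bonus of 50
  - Of these, 0 records then exceed 126450 and get capped
Step 2: Apply rule 2 to records with budget > 126450
  - 2 records (original) are capped
Step 3: Calculate final sum = 802000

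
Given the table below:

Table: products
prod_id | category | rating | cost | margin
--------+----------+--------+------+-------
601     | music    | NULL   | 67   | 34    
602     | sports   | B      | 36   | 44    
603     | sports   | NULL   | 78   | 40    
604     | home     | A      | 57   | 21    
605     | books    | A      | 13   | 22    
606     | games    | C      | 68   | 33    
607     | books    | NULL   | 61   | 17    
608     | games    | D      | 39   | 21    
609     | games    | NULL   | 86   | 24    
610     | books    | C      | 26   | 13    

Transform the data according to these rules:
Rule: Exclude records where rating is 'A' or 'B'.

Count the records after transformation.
7

Step 1: Count records to exclude
  - 2 (A) + 1 (B) = 3 records
Step 2: Total records: 10
Step 3: Remaining = 10 - 3 = 7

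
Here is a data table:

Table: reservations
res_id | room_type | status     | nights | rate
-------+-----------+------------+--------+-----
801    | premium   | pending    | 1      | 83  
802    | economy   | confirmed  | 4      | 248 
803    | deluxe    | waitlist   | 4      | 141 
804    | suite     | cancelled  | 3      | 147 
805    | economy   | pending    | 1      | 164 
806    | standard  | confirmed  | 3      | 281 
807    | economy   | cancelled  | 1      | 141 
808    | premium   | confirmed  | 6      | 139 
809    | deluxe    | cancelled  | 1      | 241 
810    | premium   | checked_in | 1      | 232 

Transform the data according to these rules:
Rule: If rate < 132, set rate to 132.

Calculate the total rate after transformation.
1866

Step 1: 1 records have rate < 132
Step 2: These records originally summed to 83
Step 3: After setting to minimum: 1 × 132 = 132
Step 4: Unaffected records sum: 1734
Step 5: Final sum = 132 + 1734 = 1866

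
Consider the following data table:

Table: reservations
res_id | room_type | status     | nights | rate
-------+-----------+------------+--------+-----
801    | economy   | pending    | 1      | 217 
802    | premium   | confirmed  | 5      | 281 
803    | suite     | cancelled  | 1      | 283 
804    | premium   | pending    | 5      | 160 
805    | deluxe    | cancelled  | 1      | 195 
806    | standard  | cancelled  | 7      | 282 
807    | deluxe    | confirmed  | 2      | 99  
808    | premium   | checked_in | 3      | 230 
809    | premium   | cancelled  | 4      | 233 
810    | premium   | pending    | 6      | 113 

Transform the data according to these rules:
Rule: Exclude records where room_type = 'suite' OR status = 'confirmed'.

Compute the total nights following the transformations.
27

Step 1: Find records where room_type = 'suite' OR status = 'confirmed'
Step 2: 3 records match, summing to 8
Step 3: Original sum: 35
Step 4: Remaining sum = 35 - 8 = 27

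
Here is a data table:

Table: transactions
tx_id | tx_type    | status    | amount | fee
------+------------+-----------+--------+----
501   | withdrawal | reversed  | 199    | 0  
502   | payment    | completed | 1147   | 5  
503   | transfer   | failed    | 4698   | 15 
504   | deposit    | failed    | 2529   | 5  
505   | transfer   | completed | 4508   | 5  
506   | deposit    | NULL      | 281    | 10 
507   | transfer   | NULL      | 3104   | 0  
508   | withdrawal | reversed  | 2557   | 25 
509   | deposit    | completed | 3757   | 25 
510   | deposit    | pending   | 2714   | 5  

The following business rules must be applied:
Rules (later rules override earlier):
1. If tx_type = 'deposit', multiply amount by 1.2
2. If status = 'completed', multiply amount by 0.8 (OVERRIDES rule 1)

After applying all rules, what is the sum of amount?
24716.4

Step 1: Rule 2 takes priority for records with status = 'completed'
  - 3 records: 9412 × 0.8 = 7529.6
Step 2: Rule 1 applies to remaining records with tx_type = 'deposit'
  - 3 records: 5524 × 1.2 = 6628.8
Step 3: Other records unchanged: 10558
Step 4: Final sum = 7529.6 + 6628.8 + 10558 = 24716.4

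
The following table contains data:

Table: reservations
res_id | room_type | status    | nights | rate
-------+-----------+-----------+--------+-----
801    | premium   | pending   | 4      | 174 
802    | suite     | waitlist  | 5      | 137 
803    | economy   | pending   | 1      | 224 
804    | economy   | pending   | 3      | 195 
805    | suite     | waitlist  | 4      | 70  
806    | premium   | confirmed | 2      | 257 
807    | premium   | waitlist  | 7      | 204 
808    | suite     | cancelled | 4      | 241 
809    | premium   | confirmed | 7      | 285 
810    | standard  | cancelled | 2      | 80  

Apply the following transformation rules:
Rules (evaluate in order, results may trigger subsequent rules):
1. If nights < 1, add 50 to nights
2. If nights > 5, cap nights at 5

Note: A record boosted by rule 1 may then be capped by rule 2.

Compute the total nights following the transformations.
35

Step 1: Apply rule 1 to records with nights < 1
  - 0 records get bonus of 50
  - Of these, 0 records then exceed 5 and get capped
Step 2: Apply rule 2 to records with nights > 5
  - 2 records (original) are capped
Step 3: Calculate final sum = 35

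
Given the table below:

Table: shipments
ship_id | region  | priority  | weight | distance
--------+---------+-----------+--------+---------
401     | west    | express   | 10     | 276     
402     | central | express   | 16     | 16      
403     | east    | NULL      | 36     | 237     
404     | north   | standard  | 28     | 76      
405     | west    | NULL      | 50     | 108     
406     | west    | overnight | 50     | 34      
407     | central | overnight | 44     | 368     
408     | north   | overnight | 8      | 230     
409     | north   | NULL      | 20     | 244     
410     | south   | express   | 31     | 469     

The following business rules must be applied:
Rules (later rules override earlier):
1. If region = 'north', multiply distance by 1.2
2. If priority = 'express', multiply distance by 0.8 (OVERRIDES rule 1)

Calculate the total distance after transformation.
2015.8

Step 1: Rule 2 takes priority for records with priority = 'express'
  - 3 records: 761 × 0.8 = 608.8
Step 2: Rule 1 applies to remaining records with region = 'north'
  - 3 records: 550 × 1.2 = 660.0
Step 3: Other records unchanged: 747
Step 4: Final sum = 608.8 + 660.0 + 747 = 2015.8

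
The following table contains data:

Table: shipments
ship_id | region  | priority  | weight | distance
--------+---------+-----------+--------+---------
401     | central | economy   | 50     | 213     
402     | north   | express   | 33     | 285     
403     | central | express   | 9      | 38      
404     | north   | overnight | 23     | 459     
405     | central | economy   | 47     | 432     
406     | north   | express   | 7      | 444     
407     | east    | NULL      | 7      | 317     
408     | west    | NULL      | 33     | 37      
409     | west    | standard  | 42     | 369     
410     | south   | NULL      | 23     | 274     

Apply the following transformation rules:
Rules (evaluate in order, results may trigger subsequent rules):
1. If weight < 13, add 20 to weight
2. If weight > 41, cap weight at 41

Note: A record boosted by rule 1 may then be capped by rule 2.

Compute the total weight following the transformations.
318

Step 1: Apply rule 1 to records with weight < 13
  - 3 records get bonus of 20
  - Of these, 0 records then exceed 41 and get capped
Step 2: Apply rule 2 to records with weight > 41
  - 3 records (original) are capped
Step 3: Calculate final sum = 318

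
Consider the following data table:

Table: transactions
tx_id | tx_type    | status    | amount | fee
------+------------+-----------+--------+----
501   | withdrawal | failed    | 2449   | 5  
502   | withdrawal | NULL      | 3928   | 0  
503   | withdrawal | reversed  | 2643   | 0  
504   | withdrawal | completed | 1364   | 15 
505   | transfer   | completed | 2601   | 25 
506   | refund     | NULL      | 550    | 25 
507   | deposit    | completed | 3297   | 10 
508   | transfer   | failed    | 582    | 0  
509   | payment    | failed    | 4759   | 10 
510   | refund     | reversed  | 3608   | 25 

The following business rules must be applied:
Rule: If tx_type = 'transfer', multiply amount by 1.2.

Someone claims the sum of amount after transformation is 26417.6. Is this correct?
Yes, the result is correct.

Step 1: Calculate the correct sum after transformation
Step 2: Apply multiplier 1.2 to records where tx_type = 'transfer'
Step 3: Correct result = 26417.6
Step 4: Claimed result = 26417.6
Step 5: 26417.6 = 26417.6 ✓
Conclusion: The claimed result is correct.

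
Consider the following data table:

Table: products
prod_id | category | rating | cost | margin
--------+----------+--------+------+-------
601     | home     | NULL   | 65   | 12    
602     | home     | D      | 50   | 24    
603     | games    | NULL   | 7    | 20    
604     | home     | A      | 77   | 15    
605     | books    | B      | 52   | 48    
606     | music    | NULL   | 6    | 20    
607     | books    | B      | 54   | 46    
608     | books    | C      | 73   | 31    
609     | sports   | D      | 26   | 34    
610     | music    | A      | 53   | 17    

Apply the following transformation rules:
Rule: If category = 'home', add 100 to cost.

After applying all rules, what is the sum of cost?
763

Step 1: Count records where category = 'home': 3
Step 2: Total bonus added: 3 × 100 = 300
Step 3: Original sum of cost: 463
Step 4: Final sum = 463 + 300 = 763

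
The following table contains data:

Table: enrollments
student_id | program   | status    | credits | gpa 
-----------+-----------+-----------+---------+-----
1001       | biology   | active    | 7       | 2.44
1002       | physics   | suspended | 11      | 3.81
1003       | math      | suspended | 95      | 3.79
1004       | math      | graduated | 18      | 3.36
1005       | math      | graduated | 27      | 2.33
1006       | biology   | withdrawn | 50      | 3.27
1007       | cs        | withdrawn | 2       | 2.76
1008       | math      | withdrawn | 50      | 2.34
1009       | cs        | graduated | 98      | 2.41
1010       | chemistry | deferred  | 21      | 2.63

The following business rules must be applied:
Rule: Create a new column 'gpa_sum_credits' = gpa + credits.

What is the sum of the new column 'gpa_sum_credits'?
408.14

Step 1: For each record, compute gpa + credits
Example calculations:
  2.44 + 7 = 9.44
  3.81 + 11 = 14.81
  3.79 + 95 = 98.79
  ...
Step 2: Sum all derived values
Step 3: Total = 408.14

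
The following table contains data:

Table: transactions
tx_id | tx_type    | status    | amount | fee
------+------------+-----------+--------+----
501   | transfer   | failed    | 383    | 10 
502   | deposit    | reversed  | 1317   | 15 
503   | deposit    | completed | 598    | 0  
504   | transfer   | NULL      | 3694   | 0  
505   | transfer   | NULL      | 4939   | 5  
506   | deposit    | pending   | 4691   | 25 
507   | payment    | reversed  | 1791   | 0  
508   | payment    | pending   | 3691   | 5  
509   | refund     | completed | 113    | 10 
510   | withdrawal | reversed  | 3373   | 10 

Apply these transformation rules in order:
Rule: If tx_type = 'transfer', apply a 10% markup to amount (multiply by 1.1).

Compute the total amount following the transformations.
25491.6

Step 1: Records with tx_type = 'transfer' have total amount = 9016
Step 2: Apply multiplier: 9016 × 1.1 = 9917.6
Step 3: Other records total: 15574
Step 4: Final sum = 9917.6 + 15574 = 25491.6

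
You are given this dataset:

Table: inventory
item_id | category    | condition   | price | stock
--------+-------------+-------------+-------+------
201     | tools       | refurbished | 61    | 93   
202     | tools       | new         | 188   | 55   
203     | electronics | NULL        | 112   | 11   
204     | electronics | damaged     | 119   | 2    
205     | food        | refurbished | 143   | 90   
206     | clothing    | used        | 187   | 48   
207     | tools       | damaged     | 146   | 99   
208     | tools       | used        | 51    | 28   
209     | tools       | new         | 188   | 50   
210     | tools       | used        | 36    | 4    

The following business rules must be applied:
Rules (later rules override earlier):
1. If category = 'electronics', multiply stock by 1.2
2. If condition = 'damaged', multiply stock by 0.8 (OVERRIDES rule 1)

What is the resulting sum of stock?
462.0

Step 1: Rule 2 takes priority for records with condition = 'damaged'
  - 2 records: 101 × 0.8 = 80.8
Step 2: Rule 1 applies to remaining records with category = 'electronics'
  - 1 records: 11 × 1.2 = 13.2
Step 3: Other records unchanged: 368
Step 4: Final sum = 80.8 + 13.2 + 368 = 462.0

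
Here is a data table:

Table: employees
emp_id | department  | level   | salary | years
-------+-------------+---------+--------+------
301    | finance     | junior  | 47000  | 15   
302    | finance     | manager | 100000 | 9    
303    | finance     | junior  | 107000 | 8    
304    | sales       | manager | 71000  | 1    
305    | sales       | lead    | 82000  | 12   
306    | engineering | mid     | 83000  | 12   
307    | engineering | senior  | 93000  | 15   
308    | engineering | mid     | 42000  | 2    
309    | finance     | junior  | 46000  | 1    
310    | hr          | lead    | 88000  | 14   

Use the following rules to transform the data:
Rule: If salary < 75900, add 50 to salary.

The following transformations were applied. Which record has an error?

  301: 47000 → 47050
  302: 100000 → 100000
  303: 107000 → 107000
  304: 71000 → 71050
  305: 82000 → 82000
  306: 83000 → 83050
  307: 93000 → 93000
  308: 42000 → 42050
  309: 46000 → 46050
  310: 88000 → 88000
Record 306 has an error. The correct transformed value should be 83000, not 83050.

Step 1: Check each record against the rule
Step 2: Record 306 has salary = 83000
Step 3: Since 83000 >= 75900, the bonus should not have been applied
Step 4: Correct value = 83000, but claimed value = 83050
Conclusion: Record 306 has the error.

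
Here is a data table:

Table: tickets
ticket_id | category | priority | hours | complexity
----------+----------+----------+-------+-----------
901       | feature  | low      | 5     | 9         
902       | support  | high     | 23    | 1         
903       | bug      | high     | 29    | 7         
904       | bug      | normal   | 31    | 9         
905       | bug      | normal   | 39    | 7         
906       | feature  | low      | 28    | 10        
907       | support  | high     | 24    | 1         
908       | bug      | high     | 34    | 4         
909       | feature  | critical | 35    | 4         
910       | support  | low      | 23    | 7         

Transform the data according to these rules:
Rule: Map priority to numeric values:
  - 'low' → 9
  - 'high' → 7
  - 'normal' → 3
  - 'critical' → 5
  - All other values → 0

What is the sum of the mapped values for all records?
66

Step 1: Apply mapping to each record
Step 2: Count by status:
  'low': 3 records × 9 = 27
  'high': 4 records × 7 = 28
  'normal': 2 records × 3 = 6
  'critical': 1 records × 5 = 5
Step 3: Sum all mapped values = 66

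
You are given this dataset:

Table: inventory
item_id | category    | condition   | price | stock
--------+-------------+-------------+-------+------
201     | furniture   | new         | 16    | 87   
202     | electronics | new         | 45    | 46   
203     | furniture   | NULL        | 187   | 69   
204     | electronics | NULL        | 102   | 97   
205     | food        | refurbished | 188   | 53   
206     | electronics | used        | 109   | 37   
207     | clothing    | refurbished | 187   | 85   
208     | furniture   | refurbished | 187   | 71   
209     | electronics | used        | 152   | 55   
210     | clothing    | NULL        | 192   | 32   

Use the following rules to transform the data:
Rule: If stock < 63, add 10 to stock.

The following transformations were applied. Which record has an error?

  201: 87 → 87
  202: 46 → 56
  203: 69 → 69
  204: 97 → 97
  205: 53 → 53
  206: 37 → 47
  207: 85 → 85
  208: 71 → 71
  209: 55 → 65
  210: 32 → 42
Record 205 has an error. The correct transformed value should be 63, not 53.

Step 1: Check each record against the rule
Step 2: Record 205 has stock = 53
Step 3: Since 53 < 63, the bonus should have been applied
Step 4: Correct value = 63, but claimed value = 53
Conclusion: Record 205 has the error.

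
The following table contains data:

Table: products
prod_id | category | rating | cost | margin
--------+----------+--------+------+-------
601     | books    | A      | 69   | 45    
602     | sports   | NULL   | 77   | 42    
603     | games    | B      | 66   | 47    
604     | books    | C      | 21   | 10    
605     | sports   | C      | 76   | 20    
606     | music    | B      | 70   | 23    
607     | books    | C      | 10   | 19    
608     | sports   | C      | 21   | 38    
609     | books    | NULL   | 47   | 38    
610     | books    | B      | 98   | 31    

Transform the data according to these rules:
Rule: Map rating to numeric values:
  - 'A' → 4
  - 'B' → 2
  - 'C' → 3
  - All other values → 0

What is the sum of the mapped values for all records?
22

Step 1: Apply mapping to each record
Step 2: Count by status:
  'A': 1 records × 4 = 4
  'B': 3 records × 2 = 6
  'C': 4 records × 3 = 12
Step 3: Sum all mapped values = 22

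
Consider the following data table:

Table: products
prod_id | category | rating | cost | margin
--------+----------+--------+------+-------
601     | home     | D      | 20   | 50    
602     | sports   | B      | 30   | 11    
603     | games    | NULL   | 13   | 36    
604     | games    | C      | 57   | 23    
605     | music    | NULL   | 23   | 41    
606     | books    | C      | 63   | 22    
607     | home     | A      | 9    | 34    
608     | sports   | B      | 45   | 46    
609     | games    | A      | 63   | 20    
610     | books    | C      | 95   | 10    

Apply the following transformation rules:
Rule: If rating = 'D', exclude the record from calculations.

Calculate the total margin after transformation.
243

Step 1: Identify records where rating = 'D'
Step 2: The excluded records sum to 50
Step 3: Original total margin = 293
Step 4: Remaining total = 293 - 50 = 243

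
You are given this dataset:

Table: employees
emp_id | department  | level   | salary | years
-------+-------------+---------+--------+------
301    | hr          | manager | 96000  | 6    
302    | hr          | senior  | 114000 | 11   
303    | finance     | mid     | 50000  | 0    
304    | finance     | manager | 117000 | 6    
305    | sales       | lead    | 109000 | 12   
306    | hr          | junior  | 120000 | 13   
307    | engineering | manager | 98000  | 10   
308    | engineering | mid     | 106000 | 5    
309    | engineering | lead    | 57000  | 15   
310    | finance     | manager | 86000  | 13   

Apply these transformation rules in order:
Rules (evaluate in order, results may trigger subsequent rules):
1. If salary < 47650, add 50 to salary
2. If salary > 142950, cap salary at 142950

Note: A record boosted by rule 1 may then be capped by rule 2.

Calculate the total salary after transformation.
953000

Step 1: Apply rule 1 to records with salary < 47650
  - 0 records get bonus of 50
  - Of these, 0 records then exceed 142950 and get capped
Step 2: Apply rule 2 to records with salary > 142950
  - 0 records (original) are capped
Step 3: Calculate final sum = 953000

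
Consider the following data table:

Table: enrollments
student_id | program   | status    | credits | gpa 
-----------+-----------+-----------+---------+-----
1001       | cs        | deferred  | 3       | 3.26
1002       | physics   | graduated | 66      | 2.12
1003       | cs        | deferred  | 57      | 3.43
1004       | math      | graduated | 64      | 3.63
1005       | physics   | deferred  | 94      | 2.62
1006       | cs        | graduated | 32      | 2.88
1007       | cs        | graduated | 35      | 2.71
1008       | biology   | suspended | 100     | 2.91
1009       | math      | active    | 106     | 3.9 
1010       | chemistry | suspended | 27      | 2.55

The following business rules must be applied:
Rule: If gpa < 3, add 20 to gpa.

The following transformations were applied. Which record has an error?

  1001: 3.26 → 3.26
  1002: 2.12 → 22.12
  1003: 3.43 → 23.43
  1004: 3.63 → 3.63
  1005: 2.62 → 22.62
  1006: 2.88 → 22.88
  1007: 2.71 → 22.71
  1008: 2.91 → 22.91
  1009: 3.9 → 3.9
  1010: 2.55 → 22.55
Record 1003 has an error. The correct transformed value should be 3.43, not 23.43.

Step 1: Check each record against the rule
Step 2: Record 1003 has gpa = 3.43
Step 3: Since 3.43 >= 3, the bonus should not have been applied
Step 4: Correct value = 3.43, but claimed value = 23.43
Conclusion: Record 1003 has the error.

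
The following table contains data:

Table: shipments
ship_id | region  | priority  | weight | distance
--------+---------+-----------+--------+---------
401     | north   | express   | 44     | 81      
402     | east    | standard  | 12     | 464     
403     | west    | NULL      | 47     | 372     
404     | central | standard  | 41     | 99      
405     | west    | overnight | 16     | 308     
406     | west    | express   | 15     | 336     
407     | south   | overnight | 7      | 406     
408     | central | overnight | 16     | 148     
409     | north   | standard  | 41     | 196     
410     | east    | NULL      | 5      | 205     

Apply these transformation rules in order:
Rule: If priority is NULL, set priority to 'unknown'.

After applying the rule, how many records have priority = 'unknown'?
2

Step 1: Count records where priority IS NULL
Step 2: Found 2 records with NULL priority
Step 3: These records will have priority set to 'unknown'
Step 4: Records already having priority = 'unknown': 0
Step 5: Answer: 2 + 0 = 2 records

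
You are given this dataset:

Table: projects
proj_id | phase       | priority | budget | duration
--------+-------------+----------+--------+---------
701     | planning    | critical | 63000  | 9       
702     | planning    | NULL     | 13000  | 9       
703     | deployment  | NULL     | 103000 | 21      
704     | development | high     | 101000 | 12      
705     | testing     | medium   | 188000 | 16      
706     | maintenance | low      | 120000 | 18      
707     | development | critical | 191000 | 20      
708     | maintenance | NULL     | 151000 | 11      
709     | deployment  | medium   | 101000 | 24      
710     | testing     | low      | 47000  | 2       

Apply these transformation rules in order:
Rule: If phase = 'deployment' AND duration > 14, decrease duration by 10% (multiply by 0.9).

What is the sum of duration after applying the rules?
137.5

Step 1: Find records where phase = 'deployment' AND duration > 14
Step 2: 2 records match, summing to 45
Step 3: After multiplier: 45 × 0.9 = 40.5
Step 4: Unaffected records sum: 97
Step 5: Final sum = 40.5 + 97 = 137.5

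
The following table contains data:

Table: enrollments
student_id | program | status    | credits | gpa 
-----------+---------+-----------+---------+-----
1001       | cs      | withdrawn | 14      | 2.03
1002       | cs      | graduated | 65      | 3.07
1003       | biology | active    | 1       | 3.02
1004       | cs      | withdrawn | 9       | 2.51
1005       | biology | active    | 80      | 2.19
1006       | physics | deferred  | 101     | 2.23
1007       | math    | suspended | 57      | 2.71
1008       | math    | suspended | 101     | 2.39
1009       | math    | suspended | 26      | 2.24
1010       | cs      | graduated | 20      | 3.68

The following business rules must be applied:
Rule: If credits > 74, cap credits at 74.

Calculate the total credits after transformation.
414

Step 1: 3 records have credits > 74
Step 2: These records originally summed to 282
Step 3: After capping: 3 × 74 = 222
Step 4: Unaffected records sum: 192
Step 5: Final sum = 222 + 192 = 414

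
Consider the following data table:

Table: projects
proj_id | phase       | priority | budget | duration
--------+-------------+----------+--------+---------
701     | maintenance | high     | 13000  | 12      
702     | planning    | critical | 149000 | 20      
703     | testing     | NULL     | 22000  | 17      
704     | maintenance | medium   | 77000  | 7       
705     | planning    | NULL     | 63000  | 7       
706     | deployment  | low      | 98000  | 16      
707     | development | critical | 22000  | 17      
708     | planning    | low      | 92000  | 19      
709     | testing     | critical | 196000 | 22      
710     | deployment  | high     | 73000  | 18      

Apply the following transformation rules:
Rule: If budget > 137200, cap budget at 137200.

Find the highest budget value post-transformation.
137200

Step 1: Original maximum budget = 196000
Step 2: Apply cap at 137200
Step 3: 2 records had budget > 137200 and were capped
Step 4: Maximum after transformation = 137200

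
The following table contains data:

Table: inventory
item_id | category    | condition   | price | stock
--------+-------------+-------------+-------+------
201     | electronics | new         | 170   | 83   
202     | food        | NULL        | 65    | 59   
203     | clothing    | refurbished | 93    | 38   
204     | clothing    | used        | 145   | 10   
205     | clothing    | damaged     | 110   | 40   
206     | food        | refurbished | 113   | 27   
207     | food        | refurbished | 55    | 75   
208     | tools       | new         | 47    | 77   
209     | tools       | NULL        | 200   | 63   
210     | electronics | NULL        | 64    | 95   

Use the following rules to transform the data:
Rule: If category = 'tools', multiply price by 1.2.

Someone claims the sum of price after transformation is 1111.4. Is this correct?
Yes, the result is correct.

Step 1: Calculate the correct sum after transformation
Step 2: Apply multiplier 1.2 to records where category = 'tools'
Step 3: Correct result = 1111.4
Step 4: Claimed result = 1111.4
Step 5: 1111.4 = 1111.4 ✓
Conclusion: The claimed result is correct.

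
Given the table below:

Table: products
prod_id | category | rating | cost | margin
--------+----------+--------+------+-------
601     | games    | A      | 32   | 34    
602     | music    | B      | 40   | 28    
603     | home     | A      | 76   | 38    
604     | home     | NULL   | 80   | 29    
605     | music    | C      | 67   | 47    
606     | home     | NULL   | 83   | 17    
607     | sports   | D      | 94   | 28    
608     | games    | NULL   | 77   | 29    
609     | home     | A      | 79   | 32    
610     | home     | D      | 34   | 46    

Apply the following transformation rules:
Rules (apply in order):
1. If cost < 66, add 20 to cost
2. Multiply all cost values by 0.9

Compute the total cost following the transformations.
649.8

Step 1: Apply Rule 1 - Add 20 to records with cost < 66
  - 3 records affected: 106 + (3 × 20) = 166
  - Unaffected records: 556
  - Sum after Rule 1: 722
Step 2: Apply Rule 2 - Multiply all by 0.9
  - 722 × 0.9 = 649.8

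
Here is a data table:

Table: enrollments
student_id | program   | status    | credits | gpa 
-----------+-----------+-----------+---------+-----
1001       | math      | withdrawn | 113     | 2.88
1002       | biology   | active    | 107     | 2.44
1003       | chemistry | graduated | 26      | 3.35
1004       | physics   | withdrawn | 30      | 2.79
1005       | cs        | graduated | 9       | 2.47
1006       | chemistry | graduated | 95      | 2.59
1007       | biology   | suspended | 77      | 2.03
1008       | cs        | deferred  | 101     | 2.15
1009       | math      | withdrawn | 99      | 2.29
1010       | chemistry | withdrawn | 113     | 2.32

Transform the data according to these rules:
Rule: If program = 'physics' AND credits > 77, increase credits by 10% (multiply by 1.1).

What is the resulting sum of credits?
770

Step 1: Find records where program = 'physics' AND credits > 77
Step 2: 0 records match, summing to 0
Step 3: After multiplier: 0 × 1.1 = 0.0
Step 4: Unaffected records sum: 770
Step 5: Final sum = 0.0 + 770 = 770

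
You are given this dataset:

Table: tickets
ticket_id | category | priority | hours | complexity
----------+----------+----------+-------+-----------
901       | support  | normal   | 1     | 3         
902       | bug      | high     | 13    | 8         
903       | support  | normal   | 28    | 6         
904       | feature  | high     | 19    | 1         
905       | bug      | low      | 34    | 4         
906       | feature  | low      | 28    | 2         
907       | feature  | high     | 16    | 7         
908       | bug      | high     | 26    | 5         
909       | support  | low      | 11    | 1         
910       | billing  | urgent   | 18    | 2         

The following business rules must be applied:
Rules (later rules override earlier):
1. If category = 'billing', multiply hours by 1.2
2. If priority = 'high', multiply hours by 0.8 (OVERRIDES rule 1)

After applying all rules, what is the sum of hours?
182.8

Step 1: Rule 2 takes priority for records with priority = 'high'
  - 4 records: 74 × 0.8 = 59.2
Step 2: Rule 1 applies to remaining records with category = 'billing'
  - 1 records: 18 × 1.2 = 21.6
Step 3: Other records unchanged: 102
Step 4: Final sum = 59.2 + 21.6 + 102 = 182.8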